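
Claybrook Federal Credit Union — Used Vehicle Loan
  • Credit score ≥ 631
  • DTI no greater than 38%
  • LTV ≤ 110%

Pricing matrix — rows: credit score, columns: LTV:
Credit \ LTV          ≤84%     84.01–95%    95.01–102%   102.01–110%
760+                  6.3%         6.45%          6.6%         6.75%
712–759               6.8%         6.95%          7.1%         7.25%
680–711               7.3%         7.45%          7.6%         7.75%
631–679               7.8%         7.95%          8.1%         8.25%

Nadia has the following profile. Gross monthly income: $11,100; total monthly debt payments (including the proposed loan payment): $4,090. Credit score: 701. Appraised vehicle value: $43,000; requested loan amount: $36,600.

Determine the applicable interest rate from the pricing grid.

Credit score 701 ≥ 631; DTI = 4,090/11,100 = 36.8% ≤ 38%
LTV: 36,600 ÷ 43,000 = 85.1%, within 110% cap
Score 701 is in the 680–711 band; LTV 85.1% is in the 84.01–95% band → 7.45%.

7.45%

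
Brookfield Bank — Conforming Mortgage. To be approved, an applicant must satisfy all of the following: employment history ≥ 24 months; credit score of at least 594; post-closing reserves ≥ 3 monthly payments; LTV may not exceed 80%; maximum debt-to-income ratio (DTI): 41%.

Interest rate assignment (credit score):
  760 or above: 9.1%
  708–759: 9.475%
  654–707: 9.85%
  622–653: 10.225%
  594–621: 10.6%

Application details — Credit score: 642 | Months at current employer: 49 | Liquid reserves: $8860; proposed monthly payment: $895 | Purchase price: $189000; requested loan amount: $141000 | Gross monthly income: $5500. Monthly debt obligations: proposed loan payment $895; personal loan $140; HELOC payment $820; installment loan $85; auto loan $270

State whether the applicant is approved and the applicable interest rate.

Credit score 642 ≥ 594 (meets minimum)
LTV = 141,000/189,000 = 74.6% ≤ 80%
Total monthly debts = (895 + 140 + 820 + 85 + 270) = 2,210. DTI: 2,210 ÷ 5,500 = 40.2%, within the 41% cap
Reserves: 8,860 ÷ 895 = 9.9 months (meets 3-month minimum)
Employment 49 ≥ 24 months
All requirements met. Score 642 falls in the 622–653 tier → 10.225%.

Approved at 10.225%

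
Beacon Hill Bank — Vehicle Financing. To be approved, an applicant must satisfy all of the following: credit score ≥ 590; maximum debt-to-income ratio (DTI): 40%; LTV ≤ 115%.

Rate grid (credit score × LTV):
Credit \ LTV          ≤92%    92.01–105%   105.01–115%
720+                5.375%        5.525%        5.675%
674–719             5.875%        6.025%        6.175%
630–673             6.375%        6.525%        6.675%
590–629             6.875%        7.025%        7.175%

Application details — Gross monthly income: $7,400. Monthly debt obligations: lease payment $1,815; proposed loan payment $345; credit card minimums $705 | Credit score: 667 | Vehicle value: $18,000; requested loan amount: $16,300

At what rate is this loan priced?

6.375%

Credit score 667 ≥ 590; Total monthly debts = (1,815 + 345 + 705) = 2,865. DTI: 2,865 ÷ 7,400 = 38.7%, within the 40% cap
LTV: 16,300 ÷ 18,000 = 90.6%, within 115% cap
Row: 667 falls in 630–673. Column: 90.6% falls in ≤92%. Rate = 6.375%.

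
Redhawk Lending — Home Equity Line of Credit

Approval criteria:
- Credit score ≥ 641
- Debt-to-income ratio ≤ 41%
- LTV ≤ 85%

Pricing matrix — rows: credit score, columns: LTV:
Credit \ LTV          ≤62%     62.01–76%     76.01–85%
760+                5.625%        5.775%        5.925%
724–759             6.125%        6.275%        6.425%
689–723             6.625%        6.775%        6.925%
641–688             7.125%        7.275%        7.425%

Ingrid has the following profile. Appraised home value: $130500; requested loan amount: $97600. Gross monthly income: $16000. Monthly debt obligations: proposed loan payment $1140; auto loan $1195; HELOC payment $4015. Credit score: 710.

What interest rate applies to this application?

6.775%

Credit score 710 ≥ 641; Total monthly debts = (1,140 + 1,195 + 4,015) = 6,350. Debt-to-income = 6,350/16,000 = 39.7% — meets 41% limit
LTV: 97,600 ÷ 130,500 = 74.8%, within 85% cap
Credit 710 → row 689–723; LTV 74.8% → column 62.01–76%. Grid cell → 6.775%.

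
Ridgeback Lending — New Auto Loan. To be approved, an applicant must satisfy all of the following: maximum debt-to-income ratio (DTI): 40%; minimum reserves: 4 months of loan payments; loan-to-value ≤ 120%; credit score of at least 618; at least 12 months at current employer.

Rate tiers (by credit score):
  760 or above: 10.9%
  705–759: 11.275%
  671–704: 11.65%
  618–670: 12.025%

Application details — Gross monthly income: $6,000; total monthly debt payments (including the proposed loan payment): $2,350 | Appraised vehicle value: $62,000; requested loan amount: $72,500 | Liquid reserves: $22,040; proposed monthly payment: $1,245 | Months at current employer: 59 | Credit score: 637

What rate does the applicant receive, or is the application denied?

Approved at 12.025%

Credit score 637 ≥ 618 (meets minimum)
Loan-to-value = 72,500/62,000 = 116.9% — pass (120% max)
Reserves: 22,040 ÷ 1,245 = 17.7 months (meets 4-month minimum)
Employment 59 ≥ 12 months
DTI = 2,350/6,000 = 39.2% ≤ 40%
All requirements met. Score 637 falls in the 618–670 tier → 12.025%.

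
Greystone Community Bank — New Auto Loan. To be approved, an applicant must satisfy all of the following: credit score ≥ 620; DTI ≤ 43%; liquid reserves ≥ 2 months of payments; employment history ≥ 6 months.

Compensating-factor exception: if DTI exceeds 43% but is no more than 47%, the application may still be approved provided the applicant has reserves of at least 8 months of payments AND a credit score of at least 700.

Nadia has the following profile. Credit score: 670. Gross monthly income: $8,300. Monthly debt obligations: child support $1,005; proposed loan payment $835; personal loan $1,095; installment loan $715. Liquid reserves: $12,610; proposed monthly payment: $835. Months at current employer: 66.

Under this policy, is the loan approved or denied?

Denied

Credit score 670 ≥ 620 (meets base)
Total debts = (1,005 + 835 + 1,095 + 715) = 3,650. DTI = 3,650/8,300 = 44% > 43% — standard DTI limit exceeded.
Liquid reserves cover 12,610/835 = 15.1 months — ≥ 2 required
Employment 66 ≥ 6 months
DTI 44% is within the 43%–47% exception band; checking compensating factors.
Reserves 15.1 ≥ 8 months; credit score 670 < 700.
Compensating-factor requirement not fully met.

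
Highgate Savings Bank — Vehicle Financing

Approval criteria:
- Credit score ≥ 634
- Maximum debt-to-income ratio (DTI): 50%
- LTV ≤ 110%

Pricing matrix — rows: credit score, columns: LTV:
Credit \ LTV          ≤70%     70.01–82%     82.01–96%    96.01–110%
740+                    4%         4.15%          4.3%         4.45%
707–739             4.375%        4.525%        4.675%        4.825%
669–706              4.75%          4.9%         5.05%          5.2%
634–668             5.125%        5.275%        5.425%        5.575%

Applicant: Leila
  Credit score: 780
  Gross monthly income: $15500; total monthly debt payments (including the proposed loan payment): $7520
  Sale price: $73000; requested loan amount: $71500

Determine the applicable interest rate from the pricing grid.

4.45%

Credit score 780 ≥ 634; DTI: 7,520 ÷ 15,500 = 48.5%, within the 50% cap
LTV = 71,500/73,000 = 97.9% ≤ 110%
Credit 780 → row 740+; LTV 97.9% → column 96.01–110%. Grid cell → 4.45%.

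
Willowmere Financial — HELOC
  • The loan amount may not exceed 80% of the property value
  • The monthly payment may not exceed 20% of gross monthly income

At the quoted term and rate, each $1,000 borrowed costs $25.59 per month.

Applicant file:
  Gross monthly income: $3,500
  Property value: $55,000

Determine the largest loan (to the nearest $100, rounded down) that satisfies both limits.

Payment cap: 20% × $3,500 = $700/month.
At $25.59 per $1,000, that supports 700/25.59 × 1,000 ≈ $27,354 → $27,300.
LTV cap: 80% × $55,000 = $44,000 → $44,000.
Binding constraint: payment-to-income.

$27,300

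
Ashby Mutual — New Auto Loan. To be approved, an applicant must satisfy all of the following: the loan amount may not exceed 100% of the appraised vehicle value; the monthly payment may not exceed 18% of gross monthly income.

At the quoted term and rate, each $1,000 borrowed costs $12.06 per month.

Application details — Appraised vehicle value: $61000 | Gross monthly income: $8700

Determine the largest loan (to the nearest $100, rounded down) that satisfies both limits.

$61,000

Payment cap: 18% × $8,700 = $1,566/month.
At $12.06 per $1,000, that supports 1,566/12.06 × 1,000 ≈ $129,850 → $129,800.
LTV cap: 100% × $61,000 = $61,000 → $61,000.
Binding constraint: loan-to-value.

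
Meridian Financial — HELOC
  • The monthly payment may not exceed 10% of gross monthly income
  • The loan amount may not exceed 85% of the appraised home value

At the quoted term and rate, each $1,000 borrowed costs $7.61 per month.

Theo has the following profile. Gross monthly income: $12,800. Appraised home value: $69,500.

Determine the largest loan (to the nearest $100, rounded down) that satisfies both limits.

Payment cap: 10% × $12,800 = $1,280/month.
At $7.61 per $1,000, that supports 1,280/7.61 × 1,000 ≈ $168,199 → $168,100.
LTV cap: 85% × $69,500 = $59,075 → $59,000.
Binding constraint: loan-to-value.

$59,000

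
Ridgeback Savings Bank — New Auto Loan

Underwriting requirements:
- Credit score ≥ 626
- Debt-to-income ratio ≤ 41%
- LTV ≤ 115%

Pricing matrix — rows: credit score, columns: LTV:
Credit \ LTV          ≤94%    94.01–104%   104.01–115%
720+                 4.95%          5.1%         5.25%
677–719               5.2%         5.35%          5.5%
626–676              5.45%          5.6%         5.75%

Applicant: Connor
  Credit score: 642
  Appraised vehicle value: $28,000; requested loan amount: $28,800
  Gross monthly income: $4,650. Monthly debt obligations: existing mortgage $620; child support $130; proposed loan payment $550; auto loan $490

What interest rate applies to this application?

5.6%

Credit score 642 ≥ 626; Total monthly debts = (620 + 130 + 550 + 490) = 1,790. DTI: 1,790 ÷ 4,650 = 38.5%, within the 41% cap
LTV = 28,800/28,000 = 102.9% ≤ 115%
Credit 642 → row 626–676; LTV 102.9% → column 94.01–104%. Grid cell → 5.6%.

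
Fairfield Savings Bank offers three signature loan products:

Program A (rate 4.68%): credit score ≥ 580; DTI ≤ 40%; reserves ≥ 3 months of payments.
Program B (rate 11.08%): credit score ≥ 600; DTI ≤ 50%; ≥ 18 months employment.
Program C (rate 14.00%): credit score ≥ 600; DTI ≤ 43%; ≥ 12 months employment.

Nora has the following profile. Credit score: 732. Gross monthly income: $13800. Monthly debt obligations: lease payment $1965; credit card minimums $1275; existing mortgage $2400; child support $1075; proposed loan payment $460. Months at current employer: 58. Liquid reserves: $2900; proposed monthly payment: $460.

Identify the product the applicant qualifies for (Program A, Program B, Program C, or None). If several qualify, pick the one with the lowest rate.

Total debts = (1,965 + 1,275 + 2,400 + 1,075 + 460) = 7,175; DTI = 7,175/13,800 = 52%.
Reserves = 2,900/460 = 6.3 months.
Program A: score 732 ≥ 580; DTI 52% > 40%; reserves 6.3 ≥ 3 mo → does not qualify.
Program B: score 732 ≥ 600; DTI 52% > 50%; employment 58 ≥ 18 mo → does not qualify.
Program C: score 732 ≥ 600; DTI 52% > 43%; employment 58 ≥ 12 mo → does not qualify.

None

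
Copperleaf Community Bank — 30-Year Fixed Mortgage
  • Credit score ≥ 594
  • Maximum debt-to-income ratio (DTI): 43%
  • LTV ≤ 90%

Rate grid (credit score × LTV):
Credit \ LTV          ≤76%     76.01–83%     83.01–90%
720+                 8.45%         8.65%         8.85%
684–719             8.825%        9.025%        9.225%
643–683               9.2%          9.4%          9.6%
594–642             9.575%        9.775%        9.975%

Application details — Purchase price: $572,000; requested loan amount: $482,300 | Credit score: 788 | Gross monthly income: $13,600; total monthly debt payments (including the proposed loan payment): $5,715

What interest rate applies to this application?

8.85%

Credit score 788 ≥ 594; Debt-to-income = 5,715/13,600 = 42% — meets 43% limit
LTV = 482,300/572,000 = 84.3% ≤ 90%
Credit 788 → row 720+; LTV 84.3% → column 83.01–90%. Grid cell → 8.85%.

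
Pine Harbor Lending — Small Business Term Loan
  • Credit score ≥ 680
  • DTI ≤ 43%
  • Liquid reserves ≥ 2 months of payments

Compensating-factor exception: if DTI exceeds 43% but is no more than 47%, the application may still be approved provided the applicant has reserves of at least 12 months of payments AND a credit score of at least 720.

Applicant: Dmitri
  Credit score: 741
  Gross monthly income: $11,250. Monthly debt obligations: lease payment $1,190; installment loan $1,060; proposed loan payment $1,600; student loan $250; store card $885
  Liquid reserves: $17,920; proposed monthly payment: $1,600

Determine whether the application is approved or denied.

Denied

Credit score 741 ≥ 680 (meets base)
Total debts = (1,190 + 1,060 + 1,600 + 250 + 885) = 4,985. DTI = 4,985/11,250 = 44.3% > 43% — standard DTI limit exceeded.
Liquid reserves cover 17,920/1,600 = 11.2 months — ≥ 2 required
44.3% falls in the override range (43%–47%), so the compensating-factor test applies.
Reserves 11.2 < 12 months; credit score 741 ≥ 720.
Override conditions not both satisfied; exception does not apply.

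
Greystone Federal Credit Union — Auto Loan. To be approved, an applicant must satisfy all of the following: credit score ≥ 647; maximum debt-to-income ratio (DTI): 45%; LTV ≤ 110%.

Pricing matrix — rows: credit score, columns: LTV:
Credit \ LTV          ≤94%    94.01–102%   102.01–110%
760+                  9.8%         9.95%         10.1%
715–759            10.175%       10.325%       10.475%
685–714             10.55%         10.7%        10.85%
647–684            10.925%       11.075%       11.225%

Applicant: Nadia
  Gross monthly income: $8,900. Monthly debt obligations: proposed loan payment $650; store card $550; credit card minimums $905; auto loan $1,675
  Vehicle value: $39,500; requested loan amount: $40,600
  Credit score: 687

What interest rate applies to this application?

Credit score 687 ≥ 647; Total monthly debts = (650 + 550 + 905 + 1,675) = 3,780. DTI = 3,780/8,900 = 42.5% ≤ 45%
LTV: 40,600 ÷ 39,500 = 102.8%, within 110% cap
Credit 687 → row 685–714; LTV 102.8% → column 102.01–110%. Grid cell → 10.85%.

10.85%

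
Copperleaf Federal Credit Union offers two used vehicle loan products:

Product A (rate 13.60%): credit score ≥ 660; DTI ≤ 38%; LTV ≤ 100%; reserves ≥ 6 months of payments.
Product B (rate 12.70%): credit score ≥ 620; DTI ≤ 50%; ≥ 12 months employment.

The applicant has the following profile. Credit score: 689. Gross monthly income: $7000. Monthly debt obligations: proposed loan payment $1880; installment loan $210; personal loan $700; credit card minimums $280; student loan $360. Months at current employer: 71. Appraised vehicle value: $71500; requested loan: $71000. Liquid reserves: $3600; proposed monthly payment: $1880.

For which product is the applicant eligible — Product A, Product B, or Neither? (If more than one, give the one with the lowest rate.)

Product B

Total debts = (1,880 + 210 + 700 + 280 + 360) = 3,430; DTI = 3,430/7,000 = 49%.
LTV = 71,000/71,500 = 99.3%.
Reserves = 3,600/1,880 = 1.9 months.
Product A: score 689 ≥ 660; DTI 49% > 38%; LTV 99.3% ≤ 100%; reserves 1.9 < 6 mo → does not qualify.
Product B: score 689 ≥ 620; DTI 49% ≤ 50%; employment 71 ≥ 12 mo → qualifies.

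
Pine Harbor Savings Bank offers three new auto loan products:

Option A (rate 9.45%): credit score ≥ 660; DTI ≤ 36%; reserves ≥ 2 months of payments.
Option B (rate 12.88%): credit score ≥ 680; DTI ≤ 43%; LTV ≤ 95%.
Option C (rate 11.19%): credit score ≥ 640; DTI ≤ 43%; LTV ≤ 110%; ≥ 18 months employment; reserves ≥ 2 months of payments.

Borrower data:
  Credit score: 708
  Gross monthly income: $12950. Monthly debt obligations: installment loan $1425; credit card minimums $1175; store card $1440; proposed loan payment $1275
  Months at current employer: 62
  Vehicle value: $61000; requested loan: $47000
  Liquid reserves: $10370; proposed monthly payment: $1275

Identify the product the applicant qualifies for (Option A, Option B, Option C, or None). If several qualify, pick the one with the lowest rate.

Option C

Total debts = (1,425 + 1,175 + 1,440 + 1,275) = 5,315; DTI = 5,315/12,950 = 41%.
LTV = 47,000/61,000 = 77%.
Reserves = 10,370/1,275 = 8.1 months.
Option A: score 708 ≥ 660; DTI 41% > 36%; reserves 8.1 ≥ 2 mo → does not qualify.
Option B: score 708 ≥ 680; DTI 41% ≤ 43%; LTV 77% ≤ 95% → qualifies.
Option C: score 708 ≥ 640; DTI 41% ≤ 43%; LTV 77% ≤ 110%; employment 62 ≥ 18 mo; reserves 8.1 ≥ 2 mo → qualifies.
Qualifying: Option B, Option C. Lowest rate is 11.19% → Option C.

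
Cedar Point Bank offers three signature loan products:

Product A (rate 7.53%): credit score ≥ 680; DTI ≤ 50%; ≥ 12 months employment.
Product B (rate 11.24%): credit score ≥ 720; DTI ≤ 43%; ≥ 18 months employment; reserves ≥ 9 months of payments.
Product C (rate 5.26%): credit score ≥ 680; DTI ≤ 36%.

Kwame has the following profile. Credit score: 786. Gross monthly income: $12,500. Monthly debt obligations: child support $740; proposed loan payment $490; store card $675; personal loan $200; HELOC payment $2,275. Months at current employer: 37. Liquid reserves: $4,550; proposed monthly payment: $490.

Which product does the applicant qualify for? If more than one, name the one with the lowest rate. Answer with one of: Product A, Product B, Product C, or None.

Total debts = (740 + 490 + 675 + 200 + 2,275) = 4,380; DTI = 4,380/12,500 = 35%.
Reserves = 4,550/490 = 9.3 months.
Product A: score 786 ≥ 680; DTI 35% ≤ 50%; employment 37 ≥ 12 mo → qualifies.
Product B: score 786 ≥ 720; DTI 35% ≤ 43%; employment 37 ≥ 18 mo; reserves 9.3 ≥ 9 mo → qualifies.
Product C: score 786 ≥ 680; DTI 35% ≤ 36% → qualifies.
Qualifying: Product A, Product B, Product C. Lowest rate is 5.26% → Product C.

Product C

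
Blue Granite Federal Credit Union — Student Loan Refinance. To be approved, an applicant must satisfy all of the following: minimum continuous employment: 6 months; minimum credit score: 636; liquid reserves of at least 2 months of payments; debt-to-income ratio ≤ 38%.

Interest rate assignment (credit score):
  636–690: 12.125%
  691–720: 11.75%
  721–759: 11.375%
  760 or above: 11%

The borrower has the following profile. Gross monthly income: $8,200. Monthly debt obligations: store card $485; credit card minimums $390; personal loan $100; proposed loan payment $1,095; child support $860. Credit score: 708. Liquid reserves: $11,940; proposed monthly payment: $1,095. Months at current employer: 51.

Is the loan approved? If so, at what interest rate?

Approved at 11.75%

Credit score 708 ≥ 636 (meets minimum)
Total monthly debts = (485 + 390 + 100 + 1,095 + 860) = 2,930. DTI = 2,930/8,200 = 35.7% ≤ 38%
Liquid reserves cover 11,940/1,095 = 10.9 months — ≥ 2 required
Employment 51 ≥ 6 months
All requirements met. Score 708 falls in the 691–720 tier → 11.75%.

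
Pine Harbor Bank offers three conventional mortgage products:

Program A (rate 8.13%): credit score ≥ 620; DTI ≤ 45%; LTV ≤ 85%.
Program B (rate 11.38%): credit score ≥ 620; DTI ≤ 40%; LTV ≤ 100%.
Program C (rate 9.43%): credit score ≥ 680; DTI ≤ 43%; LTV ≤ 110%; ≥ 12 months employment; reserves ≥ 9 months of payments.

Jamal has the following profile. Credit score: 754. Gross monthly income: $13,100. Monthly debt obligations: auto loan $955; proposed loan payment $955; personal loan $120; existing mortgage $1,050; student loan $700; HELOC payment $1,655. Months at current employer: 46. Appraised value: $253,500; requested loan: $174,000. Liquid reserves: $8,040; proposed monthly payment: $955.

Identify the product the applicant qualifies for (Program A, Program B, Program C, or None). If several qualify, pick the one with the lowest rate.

Total debts = (955 + 955 + 120 + 1,050 + 700 + 1,655) = 5,435; DTI = 5,435/13,100 = 41.5%.
LTV = 174,000/253,500 = 68.6%.
Reserves = 8,040/955 = 8.4 months.
Program A: score 754 ≥ 620; DTI 41.5% ≤ 45%; LTV 68.6% ≤ 85% → qualifies.
Program B: score 754 ≥ 620; DTI 41.5% > 40%; LTV 68.6% ≤ 100% → does not qualify.
Program C: score 754 ≥ 680; DTI 41.5% ≤ 43%; LTV 68.6% ≤ 110%; employment 46 ≥ 12 mo; reserves 8.4 < 9 mo → does not qualify.

Program A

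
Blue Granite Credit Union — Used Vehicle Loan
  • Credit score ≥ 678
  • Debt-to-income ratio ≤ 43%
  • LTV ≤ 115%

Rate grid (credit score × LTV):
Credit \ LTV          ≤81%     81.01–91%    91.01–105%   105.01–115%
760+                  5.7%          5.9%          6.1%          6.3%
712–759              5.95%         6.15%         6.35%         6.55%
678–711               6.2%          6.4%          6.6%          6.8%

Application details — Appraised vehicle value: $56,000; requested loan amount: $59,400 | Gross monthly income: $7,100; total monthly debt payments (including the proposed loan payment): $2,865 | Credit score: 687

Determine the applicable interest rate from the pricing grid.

6.8%

Credit score 687 ≥ 678; DTI = 2,865/7,100 = 40.4% ≤ 43%
LTV = 59,400/56,000 = 106.1% ≤ 115%
Row: 687 falls in 678–711. Column: 106.1% falls in 105.01–115%. Rate = 6.8%.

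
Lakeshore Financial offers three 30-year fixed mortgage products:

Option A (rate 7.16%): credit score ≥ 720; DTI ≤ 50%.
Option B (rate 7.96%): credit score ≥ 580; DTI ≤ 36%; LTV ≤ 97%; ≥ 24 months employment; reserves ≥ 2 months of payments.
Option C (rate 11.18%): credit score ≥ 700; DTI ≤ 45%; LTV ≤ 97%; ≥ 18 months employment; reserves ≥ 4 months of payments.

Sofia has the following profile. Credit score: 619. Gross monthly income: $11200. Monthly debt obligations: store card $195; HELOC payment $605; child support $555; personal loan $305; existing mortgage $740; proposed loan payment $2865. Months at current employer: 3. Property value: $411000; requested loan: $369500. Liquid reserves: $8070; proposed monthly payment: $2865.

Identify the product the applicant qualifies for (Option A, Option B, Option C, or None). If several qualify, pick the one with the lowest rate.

None

Total debts = (195 + 605 + 555 + 305 + 740 + 2,865) = 5,265; DTI = 5,265/11,200 = 47%.
LTV = 369,500/411,000 = 89.9%.
Reserves = 8,070/2,865 = 2.8 months.
Option A: score 619 < 720; DTI 47% ≤ 50% → does not qualify.
Option B: score 619 ≥ 580; DTI 47% > 36%; LTV 89.9% ≤ 97%; employment 3 < 24 mo; reserves 2.8 ≥ 2 mo → does not qualify.
Option C: score 619 < 700; DTI 47% > 45%; LTV 89.9% ≤ 97%; employment 3 < 18 mo; reserves 2.8 < 4 mo → does not qualify.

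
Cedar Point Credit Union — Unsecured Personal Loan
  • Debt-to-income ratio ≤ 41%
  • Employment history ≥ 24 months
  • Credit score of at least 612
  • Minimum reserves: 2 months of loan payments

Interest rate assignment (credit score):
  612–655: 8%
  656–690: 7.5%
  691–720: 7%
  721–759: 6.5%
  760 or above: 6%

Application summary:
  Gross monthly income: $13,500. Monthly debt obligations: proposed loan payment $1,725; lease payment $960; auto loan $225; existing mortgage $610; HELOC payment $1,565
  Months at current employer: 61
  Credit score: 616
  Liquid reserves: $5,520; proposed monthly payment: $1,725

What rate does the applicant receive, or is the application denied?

Approved at 8%

Credit score 616 ≥ 612 (meets minimum)
Total monthly debts = (1,725 + 960 + 225 + 610 + 1,565) = 5,085. DTI = 5,085/13,500 = 37.7% ≤ 41%
Liquid reserves cover 5,520/1,725 = 3.2 months — ≥ 2 required
Employment 61 ≥ 24 months
All requirements met. Score 616 falls in the 612–655 tier → 8%.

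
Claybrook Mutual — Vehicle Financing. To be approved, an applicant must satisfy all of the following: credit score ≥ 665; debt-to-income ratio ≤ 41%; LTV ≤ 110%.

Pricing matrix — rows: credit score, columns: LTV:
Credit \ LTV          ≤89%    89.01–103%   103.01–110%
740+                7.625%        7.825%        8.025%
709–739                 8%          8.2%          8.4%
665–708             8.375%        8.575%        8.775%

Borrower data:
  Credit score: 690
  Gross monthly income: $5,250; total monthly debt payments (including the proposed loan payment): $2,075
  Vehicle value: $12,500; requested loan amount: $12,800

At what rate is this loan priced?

8.575%

Credit score 690 ≥ 665; DTI = 2,075/5,250 = 39.5% ≤ 41%
LTV: 12,800 ÷ 12,500 = 102.4%, within 110% cap
Score 690 is in the 665–708 band; LTV 102.4% is in the 89.01–103% band → 8.575%.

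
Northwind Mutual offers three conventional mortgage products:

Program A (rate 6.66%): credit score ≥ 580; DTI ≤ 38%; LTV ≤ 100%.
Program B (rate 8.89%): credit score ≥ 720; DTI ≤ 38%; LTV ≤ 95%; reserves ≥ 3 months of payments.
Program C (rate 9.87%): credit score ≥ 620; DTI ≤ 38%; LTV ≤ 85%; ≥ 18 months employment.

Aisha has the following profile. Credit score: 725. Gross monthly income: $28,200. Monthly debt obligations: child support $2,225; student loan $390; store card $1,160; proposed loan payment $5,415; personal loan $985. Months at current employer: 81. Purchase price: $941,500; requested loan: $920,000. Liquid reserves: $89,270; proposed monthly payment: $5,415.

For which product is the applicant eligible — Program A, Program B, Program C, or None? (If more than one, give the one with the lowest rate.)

Total debts = (2,225 + 390 + 1,160 + 5,415 + 985) = 10,175; DTI = 10,175/28,200 = 36.1%.
LTV = 920,000/941,500 = 97.7%.
Reserves = 89,270/5,415 = 16.5 months.
Program A: score 725 ≥ 580; DTI 36.1% ≤ 38%; LTV 97.7% ≤ 100% → qualifies.
Program B: score 725 ≥ 720; DTI 36.1% ≤ 38%; LTV 97.7% > 95%; reserves 16.5 ≥ 3 mo → does not qualify.
Program C: score 725 ≥ 620; DTI 36.1% ≤ 38%; LTV 97.7% > 85%; employment 81 ≥ 18 mo → does not qualify.

Program A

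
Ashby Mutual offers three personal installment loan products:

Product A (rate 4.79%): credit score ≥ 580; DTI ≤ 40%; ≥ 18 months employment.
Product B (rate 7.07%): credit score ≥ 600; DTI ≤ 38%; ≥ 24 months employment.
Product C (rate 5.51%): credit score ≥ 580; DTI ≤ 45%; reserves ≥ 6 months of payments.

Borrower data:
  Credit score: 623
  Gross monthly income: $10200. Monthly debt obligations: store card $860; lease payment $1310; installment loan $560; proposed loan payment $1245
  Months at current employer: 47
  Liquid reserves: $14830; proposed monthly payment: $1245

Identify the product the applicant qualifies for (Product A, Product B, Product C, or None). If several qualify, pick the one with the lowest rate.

Total debts = (860 + 1,310 + 560 + 1,245) = 3,975; DTI = 3,975/10,200 = 39%.
Reserves = 14,830/1,245 = 11.9 months.
Product A: score 623 ≥ 580; DTI 39% ≤ 40%; employment 47 ≥ 18 mo → qualifies.
Product B: score 623 ≥ 600; DTI 39% > 38%; employment 47 ≥ 24 mo → does not qualify.
Product C: score 623 ≥ 580; DTI 39% ≤ 45%; reserves 11.9 ≥ 6 mo → qualifies.
Qualifying: Product A, Product C. Lowest rate is 4.79% → Product A.

Product A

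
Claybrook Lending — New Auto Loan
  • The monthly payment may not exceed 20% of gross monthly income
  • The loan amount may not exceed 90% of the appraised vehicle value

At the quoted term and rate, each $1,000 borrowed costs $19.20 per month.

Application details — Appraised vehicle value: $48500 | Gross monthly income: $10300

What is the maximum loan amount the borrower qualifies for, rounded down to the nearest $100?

Payment cap: 20% × $10,300 = $2,060/month.
At $19.20 per $1,000, that supports 2,060/19.20 × 1,000 ≈ $107,291 → $107,200.
LTV cap: 90% × $48,500 = $43,650 → $43,600.
Binding constraint: loan-to-value.

$43,600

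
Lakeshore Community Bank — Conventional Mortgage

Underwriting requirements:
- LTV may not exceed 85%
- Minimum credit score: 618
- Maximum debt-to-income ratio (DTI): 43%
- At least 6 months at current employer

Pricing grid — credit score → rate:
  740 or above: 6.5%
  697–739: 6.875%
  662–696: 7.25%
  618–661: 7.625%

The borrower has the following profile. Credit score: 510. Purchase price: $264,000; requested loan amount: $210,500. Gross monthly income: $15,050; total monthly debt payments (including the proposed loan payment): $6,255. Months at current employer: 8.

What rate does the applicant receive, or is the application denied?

Credit score 510 < 618 (below minimum)
Debt-to-income = 6,255/15,050 = 41.6% — meets 43% limit
LTV = 210,500/264,000 = 79.7% ≤ 85%
Employment 8 ≥ 6 months
Not all requirements met → denied.

Denied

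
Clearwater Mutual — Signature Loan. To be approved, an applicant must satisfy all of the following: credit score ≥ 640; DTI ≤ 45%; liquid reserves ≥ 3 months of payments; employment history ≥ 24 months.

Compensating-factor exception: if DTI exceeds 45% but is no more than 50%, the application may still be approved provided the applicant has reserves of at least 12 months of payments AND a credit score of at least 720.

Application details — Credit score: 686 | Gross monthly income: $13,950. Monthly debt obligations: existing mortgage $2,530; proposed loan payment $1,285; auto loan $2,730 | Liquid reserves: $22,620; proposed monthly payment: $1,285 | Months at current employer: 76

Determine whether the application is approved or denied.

Credit score 686 ≥ 640 (meets base)
Total debts = (2,530 + 1,285 + 2,730) = 6,545. DTI = 6,545/13,950 = 46.9% > 45% — standard DTI limit exceeded.
Reserves = 22,620/1,285 = 17.6 months ≥ 3
Employment 76 ≥ 24 months
46.9% falls in the override range (45%–50%), so the compensating-factor test applies.
Override check — reserves: 17.6 mo (ok); score: 686 (below 720).
Override conditions not both satisfied; exception does not apply.

Denied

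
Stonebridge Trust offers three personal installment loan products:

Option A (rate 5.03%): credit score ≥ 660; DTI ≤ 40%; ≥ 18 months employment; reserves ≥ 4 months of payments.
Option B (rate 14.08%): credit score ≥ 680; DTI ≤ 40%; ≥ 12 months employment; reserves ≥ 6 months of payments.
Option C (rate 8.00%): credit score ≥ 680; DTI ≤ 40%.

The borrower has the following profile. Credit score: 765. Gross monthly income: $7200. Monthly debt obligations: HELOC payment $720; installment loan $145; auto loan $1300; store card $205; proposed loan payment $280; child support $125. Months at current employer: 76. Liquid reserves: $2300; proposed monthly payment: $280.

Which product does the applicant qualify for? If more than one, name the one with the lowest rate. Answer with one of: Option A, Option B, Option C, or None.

Total debts = (720 + 145 + 1,300 + 205 + 280 + 125) = 2,775; DTI = 2,775/7,200 = 38.5%.
Reserves = 2,300/280 = 8.2 months.
Option A: score 765 ≥ 660; DTI 38.5% ≤ 40%; employment 76 ≥ 18 mo; reserves 8.2 ≥ 4 mo → qualifies.
Option B: score 765 ≥ 680; DTI 38.5% ≤ 40%; employment 76 ≥ 12 mo; reserves 8.2 ≥ 6 mo → qualifies.
Option C: score 765 ≥ 680; DTI 38.5% ≤ 40% → qualifies.
Qualifying: Option A, Option B, Option C. Lowest rate is 5.03% → Option A.

Option A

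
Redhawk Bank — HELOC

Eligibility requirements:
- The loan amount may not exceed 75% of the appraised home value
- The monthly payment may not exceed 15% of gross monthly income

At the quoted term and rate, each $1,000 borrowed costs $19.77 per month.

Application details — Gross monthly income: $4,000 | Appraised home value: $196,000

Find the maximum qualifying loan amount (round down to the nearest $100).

Payment cap: 15% × $4,000 = $600/month.
At $19.77 per $1,000, that supports 600/19.77 × 1,000 ≈ $30,349 → $30,300.
LTV cap: 75% × $196,000 = $147,000 → $147,000.
Binding constraint: payment-to-income.

$30,300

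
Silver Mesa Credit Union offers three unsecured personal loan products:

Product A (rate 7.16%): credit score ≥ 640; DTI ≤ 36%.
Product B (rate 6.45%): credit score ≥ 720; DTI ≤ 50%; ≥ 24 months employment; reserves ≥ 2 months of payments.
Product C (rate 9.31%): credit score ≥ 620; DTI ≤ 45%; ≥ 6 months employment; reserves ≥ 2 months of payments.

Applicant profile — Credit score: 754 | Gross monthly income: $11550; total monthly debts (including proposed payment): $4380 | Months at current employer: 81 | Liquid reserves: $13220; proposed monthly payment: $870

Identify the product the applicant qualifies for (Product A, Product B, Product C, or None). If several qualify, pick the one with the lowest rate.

Product B

DTI = 4,380/11,550 = 37.9%.
Reserves = 13,220/870 = 15.2 months.
Product A: score 754 ≥ 640; DTI 37.9% > 36% → does not qualify.
Product B: score 754 ≥ 720; DTI 37.9% ≤ 50%; employment 81 ≥ 24 mo; reserves 15.2 ≥ 2 mo → qualifies.
Product C: score 754 ≥ 620; DTI 37.9% ≤ 45%; employment 81 ≥ 6 mo; reserves 15.2 ≥ 2 mo → qualifies.
Qualifying: Product B, Product C. Lowest rate is 6.45% → Product B.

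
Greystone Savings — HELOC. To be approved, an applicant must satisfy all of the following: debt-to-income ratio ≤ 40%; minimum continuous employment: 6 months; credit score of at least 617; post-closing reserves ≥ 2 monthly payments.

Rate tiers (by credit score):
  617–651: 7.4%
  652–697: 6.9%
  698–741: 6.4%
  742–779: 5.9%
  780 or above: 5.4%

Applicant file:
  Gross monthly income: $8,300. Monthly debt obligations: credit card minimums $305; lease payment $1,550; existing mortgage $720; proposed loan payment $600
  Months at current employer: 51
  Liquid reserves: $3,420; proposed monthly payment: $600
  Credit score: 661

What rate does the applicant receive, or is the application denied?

Approved at 6.9%

Credit score 661 ≥ 617 (meets minimum)
Reserves = 3,420/600 = 5.7 months ≥ 2
Employment 51 ≥ 6 months
Total monthly debts = (305 + 1,550 + 720 + 600) = 3,175. DTI: 3,175 ÷ 8,300 = 38.3%, within the 40% cap
All requirements met. Score 661 falls in the 652–697 tier → 6.9%.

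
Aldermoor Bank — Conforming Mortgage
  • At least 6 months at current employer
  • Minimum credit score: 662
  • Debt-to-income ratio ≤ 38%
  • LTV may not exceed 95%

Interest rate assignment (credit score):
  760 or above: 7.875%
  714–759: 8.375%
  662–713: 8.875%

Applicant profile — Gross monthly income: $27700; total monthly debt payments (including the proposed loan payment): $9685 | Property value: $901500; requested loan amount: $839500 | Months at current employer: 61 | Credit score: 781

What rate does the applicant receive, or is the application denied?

Approved at 7.875%

Credit score 781 ≥ 662 (meets minimum)
Employment 61 ≥ 6 months
Debt-to-income = 9,685/27,700 = 35% — meets 38% limit
LTV = 839,500/901,500 = 93.1% ≤ 95%
All requirements met. Score 781 falls in the 760 or above tier → 7.875%.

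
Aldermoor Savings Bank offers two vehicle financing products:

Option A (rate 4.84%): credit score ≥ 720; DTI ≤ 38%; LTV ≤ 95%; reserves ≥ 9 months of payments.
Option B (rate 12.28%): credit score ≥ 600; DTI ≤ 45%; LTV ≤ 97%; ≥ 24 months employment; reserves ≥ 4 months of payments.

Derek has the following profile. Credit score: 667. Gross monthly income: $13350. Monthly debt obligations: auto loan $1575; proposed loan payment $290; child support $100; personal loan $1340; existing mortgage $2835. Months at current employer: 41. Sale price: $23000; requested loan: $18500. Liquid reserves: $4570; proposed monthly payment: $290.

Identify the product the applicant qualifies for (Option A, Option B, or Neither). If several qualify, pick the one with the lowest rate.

Neither

Total debts = (1,575 + 290 + 100 + 1,340 + 2,835) = 6,140; DTI = 6,140/13,350 = 46%.
LTV = 18,500/23,000 = 80.4%.
Reserves = 4,570/290 = 15.8 months.
Option A: score 667 < 720; DTI 46% > 38%; LTV 80.4% ≤ 95%; reserves 15.8 ≥ 9 mo → does not qualify.
Option B: score 667 ≥ 600; DTI 46% > 45%; LTV 80.4% ≤ 97%; employment 41 ≥ 24 mo; reserves 15.8 ≥ 4 mo → does not qualify.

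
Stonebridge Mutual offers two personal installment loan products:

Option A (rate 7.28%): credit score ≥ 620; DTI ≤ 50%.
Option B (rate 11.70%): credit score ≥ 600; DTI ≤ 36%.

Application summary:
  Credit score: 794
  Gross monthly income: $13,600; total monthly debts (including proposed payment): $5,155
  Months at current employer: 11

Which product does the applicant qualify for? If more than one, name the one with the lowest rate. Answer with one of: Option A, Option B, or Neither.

Option A

DTI = 5,155/13,600 = 37.9%.
Option A: score 794 ≥ 620; DTI 37.9% ≤ 50% → qualifies.
Option B: score 794 ≥ 600; DTI 37.9% > 36% → does not qualify.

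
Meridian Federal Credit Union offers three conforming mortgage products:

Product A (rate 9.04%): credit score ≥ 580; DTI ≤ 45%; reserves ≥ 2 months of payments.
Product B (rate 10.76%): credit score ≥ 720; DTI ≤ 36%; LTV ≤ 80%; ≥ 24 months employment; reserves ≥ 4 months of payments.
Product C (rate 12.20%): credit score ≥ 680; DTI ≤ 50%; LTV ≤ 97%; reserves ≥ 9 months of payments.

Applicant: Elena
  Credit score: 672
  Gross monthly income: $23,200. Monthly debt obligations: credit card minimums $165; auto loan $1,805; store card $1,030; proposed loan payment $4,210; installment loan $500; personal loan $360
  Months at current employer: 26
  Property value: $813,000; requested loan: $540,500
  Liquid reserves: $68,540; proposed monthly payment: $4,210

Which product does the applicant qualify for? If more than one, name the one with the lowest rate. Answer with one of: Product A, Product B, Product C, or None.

Product A

Total debts = (165 + 1,805 + 1,030 + 4,210 + 500 + 360) = 8,070; DTI = 8,070/23,200 = 34.8%.
LTV = 540,500/813,000 = 66.5%.
Reserves = 68,540/4,210 = 16.3 months.
Product A: score 672 ≥ 580; DTI 34.8% ≤ 45%; reserves 16.3 ≥ 2 mo → qualifies.
Product B: score 672 < 720; DTI 34.8% ≤ 36%; LTV 66.5% ≤ 80%; employment 26 ≥ 24 mo; reserves 16.3 ≥ 4 mo → does not qualify.
Product C: score 672 < 680; DTI 34.8% ≤ 50%; LTV 66.5% ≤ 97%; reserves 16.3 ≥ 9 mo → does not qualify.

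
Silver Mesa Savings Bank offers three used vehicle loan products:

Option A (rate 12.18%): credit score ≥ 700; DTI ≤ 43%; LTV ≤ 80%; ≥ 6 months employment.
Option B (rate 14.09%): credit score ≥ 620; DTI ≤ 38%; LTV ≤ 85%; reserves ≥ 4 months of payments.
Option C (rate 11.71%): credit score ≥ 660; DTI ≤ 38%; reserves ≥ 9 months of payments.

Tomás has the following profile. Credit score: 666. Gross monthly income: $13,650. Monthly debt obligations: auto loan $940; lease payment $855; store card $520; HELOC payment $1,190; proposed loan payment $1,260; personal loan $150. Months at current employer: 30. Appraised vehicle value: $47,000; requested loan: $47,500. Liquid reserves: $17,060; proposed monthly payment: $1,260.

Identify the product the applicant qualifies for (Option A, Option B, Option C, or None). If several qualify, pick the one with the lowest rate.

Option C

Total debts = (940 + 855 + 520 + 1,190 + 1,260 + 150) = 4,915; DTI = 4,915/13,650 = 36%.
LTV = 47,500/47,000 = 101.1%.
Reserves = 17,060/1,260 = 13.5 months.
Option A: score 666 < 700; DTI 36% ≤ 43%; LTV 101.1% > 80%; employment 30 ≥ 6 mo → does not qualify.
Option B: score 666 ≥ 620; DTI 36% ≤ 38%; LTV 101.1% > 85%; reserves 13.5 ≥ 4 mo → does not qualify.
Option C: score 666 ≥ 660; DTI 36% ≤ 38%; reserves 13.5 ≥ 9 mo → qualifies.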